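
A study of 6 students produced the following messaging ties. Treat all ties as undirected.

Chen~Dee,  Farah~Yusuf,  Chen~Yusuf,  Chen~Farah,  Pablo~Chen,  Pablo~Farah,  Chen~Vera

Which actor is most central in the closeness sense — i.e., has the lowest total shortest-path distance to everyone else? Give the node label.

Farness (sum of distances to all others) for each node — Chen:5, Dee:9, Farah:7, Pablo:8, Vera:9, Yusuf:8.
The smallest farness is 5, for Chen, so Chen has the highest closeness.

Chen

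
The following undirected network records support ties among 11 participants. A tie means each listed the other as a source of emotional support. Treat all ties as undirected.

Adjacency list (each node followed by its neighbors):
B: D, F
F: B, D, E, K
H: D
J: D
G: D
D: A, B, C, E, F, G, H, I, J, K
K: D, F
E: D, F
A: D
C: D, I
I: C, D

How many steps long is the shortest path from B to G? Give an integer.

2

One shortest route is B – D – G, which uses 2 edges, and B and G are not directly tied, so nothing shorter exists. So d(B,G) = 2.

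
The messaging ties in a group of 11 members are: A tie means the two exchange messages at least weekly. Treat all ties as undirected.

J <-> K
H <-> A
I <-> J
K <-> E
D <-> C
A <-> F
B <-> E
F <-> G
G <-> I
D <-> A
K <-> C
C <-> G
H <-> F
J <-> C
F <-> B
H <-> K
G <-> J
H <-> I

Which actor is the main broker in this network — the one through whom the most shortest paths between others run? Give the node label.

K

Unnormalized betweenness of each node: A:10/3, B:11/6, C:23/4, D:5/4, E:2, F:103/12, G:61/12, H:19/3, I:5/4, J:8/3, K:107/12.
K has the largest value, 107/12, making it the main broker — the node through which the most shortest paths run.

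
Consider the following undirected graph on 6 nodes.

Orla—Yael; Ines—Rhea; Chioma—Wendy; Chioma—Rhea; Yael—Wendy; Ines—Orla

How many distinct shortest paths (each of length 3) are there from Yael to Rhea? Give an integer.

The shortest distance is 3. The length-3 paths are: Yael–Wendy–Chioma–Rhea; Yael–Orla–Ines–Rhea.
That gives 2 distinct shortest paths.

2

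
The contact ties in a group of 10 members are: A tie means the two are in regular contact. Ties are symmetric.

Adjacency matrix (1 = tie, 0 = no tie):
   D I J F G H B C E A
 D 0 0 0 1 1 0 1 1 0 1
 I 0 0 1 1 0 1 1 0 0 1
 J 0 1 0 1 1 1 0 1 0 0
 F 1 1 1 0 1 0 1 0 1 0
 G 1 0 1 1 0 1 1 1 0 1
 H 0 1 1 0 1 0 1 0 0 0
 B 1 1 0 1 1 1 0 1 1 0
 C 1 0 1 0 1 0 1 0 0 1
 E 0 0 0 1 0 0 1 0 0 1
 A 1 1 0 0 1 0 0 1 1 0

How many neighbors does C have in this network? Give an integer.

5

C is directly tied to A, B, D, G, and J. That is 5 neighbors, so the degree of C is 5.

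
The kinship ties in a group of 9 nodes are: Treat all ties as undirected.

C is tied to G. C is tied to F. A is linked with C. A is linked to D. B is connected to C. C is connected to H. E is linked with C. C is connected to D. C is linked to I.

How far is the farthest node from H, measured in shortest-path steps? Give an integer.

Distances from H: A:2, B:2, C:1, D:2, E:2, F:2, G:2, I:2.
The largest is 2 (to E, G, A, I, B, D, and F), so the eccentricity of H is 2.

2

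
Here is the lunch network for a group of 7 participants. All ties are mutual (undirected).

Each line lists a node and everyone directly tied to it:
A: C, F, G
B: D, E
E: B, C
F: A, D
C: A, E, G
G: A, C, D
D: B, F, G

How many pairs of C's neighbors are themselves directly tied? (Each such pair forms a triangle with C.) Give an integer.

1

C's neighbors: A, E, and G.
Neighbor pairs that are themselves tied: C–A–G. Each forms one triangle with C, for 1 in total.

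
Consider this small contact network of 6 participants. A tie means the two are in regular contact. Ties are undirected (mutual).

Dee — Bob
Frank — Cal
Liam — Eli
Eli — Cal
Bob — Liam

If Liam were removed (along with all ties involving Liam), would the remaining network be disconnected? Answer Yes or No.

Yes

Removing Liam leaves {Bob and Dee} with no path to {Cal, Eli, and Frank}, so the network splits into 2 components. Liam is a cut vertex.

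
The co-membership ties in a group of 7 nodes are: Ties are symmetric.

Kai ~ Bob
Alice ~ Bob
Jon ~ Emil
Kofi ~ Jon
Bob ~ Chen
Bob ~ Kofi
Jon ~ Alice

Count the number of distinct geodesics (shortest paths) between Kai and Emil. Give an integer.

The shortest distance is 4. The length-4 paths are: Kai–Bob–Alice–Jon–Emil; Kai–Bob–Kofi–Jon–Emil.
That gives 2 distinct shortest paths.

2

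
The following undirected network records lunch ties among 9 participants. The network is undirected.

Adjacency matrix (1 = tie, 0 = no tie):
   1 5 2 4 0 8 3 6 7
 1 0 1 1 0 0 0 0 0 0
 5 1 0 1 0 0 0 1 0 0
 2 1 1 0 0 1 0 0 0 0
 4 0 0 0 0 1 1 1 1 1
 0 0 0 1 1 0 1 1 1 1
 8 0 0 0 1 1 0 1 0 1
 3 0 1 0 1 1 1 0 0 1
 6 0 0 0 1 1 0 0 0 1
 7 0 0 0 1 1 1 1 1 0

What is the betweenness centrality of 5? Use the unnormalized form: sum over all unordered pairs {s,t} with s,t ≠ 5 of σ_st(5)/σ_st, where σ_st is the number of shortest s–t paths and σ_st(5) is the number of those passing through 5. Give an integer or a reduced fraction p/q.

Pairs whose geodesics pass through 5 — 1–4: 1/2; 1–8: 1/2; 1–3: 1; 1–7: 1/2; 2–3: 1/2.
All other pairs contribute 0.
Summing the contributions gives betweenness(5) = 3.

3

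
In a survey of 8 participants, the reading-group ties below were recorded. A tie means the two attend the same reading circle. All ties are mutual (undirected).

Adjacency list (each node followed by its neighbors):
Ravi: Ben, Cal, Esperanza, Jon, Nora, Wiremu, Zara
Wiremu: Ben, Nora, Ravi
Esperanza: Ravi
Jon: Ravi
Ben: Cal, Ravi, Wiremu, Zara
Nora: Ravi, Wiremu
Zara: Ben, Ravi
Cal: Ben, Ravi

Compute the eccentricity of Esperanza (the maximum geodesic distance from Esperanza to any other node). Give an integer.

2

Distances from Esperanza: Ben:2, Cal:2, Jon:2, Nora:2, Ravi:1, Wiremu:2, Zara:2.
The largest is 2 (to Wiremu, Ben, Cal, Jon, Nora, and Zara), so the eccentricity of Esperanza is 2.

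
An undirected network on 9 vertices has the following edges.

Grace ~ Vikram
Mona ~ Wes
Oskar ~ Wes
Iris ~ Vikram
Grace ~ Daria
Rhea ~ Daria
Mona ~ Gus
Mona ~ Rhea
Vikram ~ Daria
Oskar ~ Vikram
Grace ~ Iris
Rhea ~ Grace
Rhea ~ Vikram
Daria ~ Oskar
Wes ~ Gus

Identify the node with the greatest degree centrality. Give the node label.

Degrees — Daria:4, Grace:4, Gus:2, Iris:2, Mona:3, Oskar:3, Rhea:4, Vikram:5, Wes:3.
The maximum is 5, attained only by Vikram.

Vikram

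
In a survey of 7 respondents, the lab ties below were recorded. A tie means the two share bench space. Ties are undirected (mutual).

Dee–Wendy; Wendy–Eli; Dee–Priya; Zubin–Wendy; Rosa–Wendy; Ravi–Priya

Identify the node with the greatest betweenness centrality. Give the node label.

Unnormalized betweenness of each node: Dee:8, Eli:0, Priya:5, Ravi:0, Rosa:0, Wendy:12, Zubin:0.
Wendy has the largest value, 12, making it the main broker — the node through which the most shortest paths run.

Wendy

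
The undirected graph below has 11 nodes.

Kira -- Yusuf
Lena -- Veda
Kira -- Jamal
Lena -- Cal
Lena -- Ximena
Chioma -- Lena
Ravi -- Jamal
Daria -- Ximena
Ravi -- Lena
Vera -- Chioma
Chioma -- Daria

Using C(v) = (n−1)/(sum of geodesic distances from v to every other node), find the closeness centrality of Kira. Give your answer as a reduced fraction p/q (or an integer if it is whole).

10/33

Distances from Kira: Cal:4, Chioma:4, Daria:5, Jamal:1, Lena:3, Ravi:2, Veda:4, Vera:5, Ximena:4, Yusuf:1. Sum = 33.
n = 11, so closeness = 10/33.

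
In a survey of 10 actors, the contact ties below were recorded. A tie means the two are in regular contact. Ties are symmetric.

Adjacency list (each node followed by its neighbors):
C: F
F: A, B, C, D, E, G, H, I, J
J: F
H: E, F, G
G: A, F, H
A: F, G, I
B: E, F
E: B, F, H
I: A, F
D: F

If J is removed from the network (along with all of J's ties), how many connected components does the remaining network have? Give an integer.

J's neighbors (F) remain reachable from one another through other ties, so the rest of the network stays in one piece.

1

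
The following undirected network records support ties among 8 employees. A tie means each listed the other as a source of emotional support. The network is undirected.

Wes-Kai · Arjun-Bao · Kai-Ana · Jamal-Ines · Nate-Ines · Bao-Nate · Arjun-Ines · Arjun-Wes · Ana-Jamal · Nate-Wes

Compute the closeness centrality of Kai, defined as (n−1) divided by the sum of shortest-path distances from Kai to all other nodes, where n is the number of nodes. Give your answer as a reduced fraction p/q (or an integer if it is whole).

Distances from Kai: Ana:1, Arjun:2, Bao:3, Ines:3, Jamal:2, Nate:2, Wes:1. Sum = 14.
n = 8, so closeness = 7/14 = 1/2.

1/2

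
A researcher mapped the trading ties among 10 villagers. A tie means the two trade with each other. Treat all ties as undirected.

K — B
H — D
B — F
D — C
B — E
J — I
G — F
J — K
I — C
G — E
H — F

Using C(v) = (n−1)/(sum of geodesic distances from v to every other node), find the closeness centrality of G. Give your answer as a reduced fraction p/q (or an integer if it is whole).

Distances from G: B:2, C:4, D:3, E:1, F:1, H:2, I:5, J:4, K:3. Sum = 25.
n = 10, so closeness = 9/25.

9/25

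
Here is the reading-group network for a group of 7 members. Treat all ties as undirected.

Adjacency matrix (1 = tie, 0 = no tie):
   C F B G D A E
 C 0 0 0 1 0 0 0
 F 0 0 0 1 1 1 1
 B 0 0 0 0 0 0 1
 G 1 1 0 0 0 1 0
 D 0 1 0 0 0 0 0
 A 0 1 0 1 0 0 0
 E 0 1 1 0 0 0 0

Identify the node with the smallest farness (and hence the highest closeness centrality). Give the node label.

F

Farness (sum of distances to all others) for each node — A:11, B:16, C:15, D:13, E:11, F:8, G:10.
The smallest farness is 8, for F, so F has the highest closeness.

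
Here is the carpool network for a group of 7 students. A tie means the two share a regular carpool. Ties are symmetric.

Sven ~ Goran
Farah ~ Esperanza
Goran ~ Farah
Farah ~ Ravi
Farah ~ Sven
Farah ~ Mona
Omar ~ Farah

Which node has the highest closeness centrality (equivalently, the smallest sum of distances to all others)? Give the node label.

Farness (sum of distances to all others) for each node — Esperanza:11, Farah:6, Goran:10, Mona:11, Omar:11, Ravi:11, Sven:10.
The smallest farness is 6, for Farah, so Farah has the highest closeness.

Farah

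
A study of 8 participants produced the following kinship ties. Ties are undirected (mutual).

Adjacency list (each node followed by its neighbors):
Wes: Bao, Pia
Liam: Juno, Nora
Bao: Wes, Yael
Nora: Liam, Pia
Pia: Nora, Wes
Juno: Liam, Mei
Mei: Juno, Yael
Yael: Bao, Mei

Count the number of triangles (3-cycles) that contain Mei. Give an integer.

Mei's neighbors are Juno and Yael, but none of them are tied to each other, so no triangle contains Mei.

0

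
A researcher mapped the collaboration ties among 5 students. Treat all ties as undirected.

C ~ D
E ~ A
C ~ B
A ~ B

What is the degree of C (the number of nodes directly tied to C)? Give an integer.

2

C is directly tied to B and D. That is 2 neighbors, so the degree of C is 2.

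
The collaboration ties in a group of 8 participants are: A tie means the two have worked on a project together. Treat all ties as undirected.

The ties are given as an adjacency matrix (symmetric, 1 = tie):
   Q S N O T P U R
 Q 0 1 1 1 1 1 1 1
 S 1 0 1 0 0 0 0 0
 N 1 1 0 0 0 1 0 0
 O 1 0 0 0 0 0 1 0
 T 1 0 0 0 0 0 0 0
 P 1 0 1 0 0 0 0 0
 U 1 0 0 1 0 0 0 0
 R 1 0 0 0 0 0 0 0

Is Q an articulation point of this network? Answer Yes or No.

Removing Q leaves {N, P, and S} with no path to {O and U}, so the network splits into 4 components. Q is a cut vertex.

Yes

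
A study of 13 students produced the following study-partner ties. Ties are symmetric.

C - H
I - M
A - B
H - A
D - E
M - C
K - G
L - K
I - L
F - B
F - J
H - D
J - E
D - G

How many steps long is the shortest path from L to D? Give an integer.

One shortest route is L – K – G – D, which uses 3 edges, and at distance 2 from L we only reach {G, M}, which does not include D. So d(L,D) = 3.

3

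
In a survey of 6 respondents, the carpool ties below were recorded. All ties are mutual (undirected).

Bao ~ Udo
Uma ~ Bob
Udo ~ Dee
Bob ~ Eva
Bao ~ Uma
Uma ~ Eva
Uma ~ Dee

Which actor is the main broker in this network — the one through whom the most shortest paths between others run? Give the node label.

Uma

Unnormalized betweenness of each node: Bao:3/2, Bob:0, Dee:3/2, Eva:0, Udo:1/2, Uma:13/2.
Uma has the largest value, 13/2, making it the main broker — the node through which the most shortest paths run.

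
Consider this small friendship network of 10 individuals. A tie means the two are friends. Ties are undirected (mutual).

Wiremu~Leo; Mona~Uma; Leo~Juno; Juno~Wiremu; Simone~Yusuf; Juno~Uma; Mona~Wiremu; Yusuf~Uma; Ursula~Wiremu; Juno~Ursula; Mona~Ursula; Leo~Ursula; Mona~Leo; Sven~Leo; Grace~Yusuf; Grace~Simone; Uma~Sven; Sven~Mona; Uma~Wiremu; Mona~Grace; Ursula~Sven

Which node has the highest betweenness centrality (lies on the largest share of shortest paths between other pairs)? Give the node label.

Mona

Unnormalized betweenness of each node: Grace:49/10, Juno:9/10, Leo:31/30, Mona:197/20, Simone:0, Sven:9/10, Uma:25/3, Ursula:31/30, Wiremu:27/20, Yusuf:37/10.
Mona has the largest value, 197/20, making it the main broker — the node through which the most shortest paths run.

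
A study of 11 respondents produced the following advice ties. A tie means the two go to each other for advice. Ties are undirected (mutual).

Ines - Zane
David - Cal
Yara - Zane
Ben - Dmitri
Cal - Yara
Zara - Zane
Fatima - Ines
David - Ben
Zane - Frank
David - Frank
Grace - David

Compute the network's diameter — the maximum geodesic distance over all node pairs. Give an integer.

6

Eccentricity of each node (its greatest distance to any other): Ben:5, Cal:4, David:4, Dmitri:6, Fatima:6, Frank:3, Grace:5, Ines:5, Yara:4, Zane:4, Zara:5.
The maximum eccentricity is 6, realized for instance by the pair Dmitri–Fatima via Dmitri – Ben – David – Frank – Zane – Ines – Fatima. So the diameter is 6.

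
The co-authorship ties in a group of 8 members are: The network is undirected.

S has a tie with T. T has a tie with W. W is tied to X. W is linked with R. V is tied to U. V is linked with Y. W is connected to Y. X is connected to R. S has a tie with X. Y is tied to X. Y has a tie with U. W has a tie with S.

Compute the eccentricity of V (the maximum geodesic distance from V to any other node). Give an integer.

Distances from V: R:3, S:3, T:3, U:1, W:2, X:2, Y:1.
The largest is 3 (to S, R, and T), so the eccentricity of V is 3.

3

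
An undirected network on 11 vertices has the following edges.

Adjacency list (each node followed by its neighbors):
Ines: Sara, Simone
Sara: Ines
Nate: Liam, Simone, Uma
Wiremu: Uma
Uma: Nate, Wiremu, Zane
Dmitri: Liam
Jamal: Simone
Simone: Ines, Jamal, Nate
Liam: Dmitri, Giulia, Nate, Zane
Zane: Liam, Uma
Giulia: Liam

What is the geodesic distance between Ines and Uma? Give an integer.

One shortest route is Ines – Simone – Nate – Uma, which uses 3 edges, and at distance 2 from Ines we only reach {Jamal, Nate}, which does not include Uma. So d(Ines,Uma) = 3.

3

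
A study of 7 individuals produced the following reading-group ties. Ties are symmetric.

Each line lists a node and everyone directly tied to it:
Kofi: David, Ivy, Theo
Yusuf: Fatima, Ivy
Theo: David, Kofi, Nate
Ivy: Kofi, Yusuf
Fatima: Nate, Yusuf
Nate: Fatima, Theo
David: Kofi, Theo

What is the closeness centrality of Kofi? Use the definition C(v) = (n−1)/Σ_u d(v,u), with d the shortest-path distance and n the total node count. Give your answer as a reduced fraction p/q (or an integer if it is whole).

3/5

Distances from Kofi: David:1, Fatima:3, Ivy:1, Nate:2, Theo:1, Yusuf:2. Sum = 10.
n = 7, so closeness = 6/10 = 3/5.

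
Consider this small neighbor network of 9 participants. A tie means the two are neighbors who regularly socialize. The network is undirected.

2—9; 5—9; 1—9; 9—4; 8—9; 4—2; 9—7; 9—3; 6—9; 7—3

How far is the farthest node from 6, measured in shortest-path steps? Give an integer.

2

Distances from 6: 1:2, 2:2, 3:2, 4:2, 5:2, 7:2, 8:2, 9:1.
The largest is 2 (to 7, 4, 2, 3, 5, 8, and 1), so the eccentricity of 6 is 2.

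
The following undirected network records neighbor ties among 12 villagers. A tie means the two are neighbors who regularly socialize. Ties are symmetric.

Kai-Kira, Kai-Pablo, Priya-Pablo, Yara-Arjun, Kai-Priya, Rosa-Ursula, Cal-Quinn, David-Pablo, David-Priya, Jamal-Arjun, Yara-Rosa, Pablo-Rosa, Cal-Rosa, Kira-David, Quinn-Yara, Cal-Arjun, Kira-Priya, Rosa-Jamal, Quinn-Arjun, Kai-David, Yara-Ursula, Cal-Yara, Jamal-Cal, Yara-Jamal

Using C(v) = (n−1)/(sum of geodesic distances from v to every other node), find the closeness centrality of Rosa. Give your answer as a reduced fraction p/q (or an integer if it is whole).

11/18

Distances from Rosa: Arjun:2, Cal:1, David:2, Jamal:1, Kai:2, Kira:3, Pablo:1, Priya:2, Quinn:2, Ursula:1, Yara:1. Sum = 18.
n = 12, so closeness = 11/18.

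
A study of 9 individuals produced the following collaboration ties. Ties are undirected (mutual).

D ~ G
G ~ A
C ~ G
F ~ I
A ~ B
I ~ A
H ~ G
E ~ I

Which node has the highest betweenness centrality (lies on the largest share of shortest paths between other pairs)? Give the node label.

Unnormalized betweenness of each node: A:19, B:0, C:0, D:0, E:0, F:0, G:18, H:0, I:13.
A has the largest value, 19, making it the main broker — the node through which the most shortest paths run.

A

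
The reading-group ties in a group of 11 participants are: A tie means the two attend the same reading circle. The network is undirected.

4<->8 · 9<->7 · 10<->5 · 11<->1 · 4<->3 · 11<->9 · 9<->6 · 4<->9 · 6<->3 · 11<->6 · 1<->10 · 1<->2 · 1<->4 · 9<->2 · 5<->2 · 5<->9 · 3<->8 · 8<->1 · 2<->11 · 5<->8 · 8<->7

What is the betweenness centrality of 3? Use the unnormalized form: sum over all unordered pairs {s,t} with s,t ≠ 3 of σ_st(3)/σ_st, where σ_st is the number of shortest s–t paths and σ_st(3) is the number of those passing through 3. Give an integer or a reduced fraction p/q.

Pairs whose geodesics pass through 3 — 6–8: 1; 6–4: 1/2.
All other pairs contribute 0.
Summing the contributions gives betweenness(3) = 3/2.

3/2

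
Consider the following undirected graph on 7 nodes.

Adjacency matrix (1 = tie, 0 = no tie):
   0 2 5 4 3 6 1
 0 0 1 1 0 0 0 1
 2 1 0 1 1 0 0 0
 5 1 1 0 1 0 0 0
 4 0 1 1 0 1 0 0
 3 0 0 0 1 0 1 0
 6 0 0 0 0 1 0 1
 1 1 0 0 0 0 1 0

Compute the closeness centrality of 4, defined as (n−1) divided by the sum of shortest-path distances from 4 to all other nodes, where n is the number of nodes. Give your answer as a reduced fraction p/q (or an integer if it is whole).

Distances from 4: 0:2, 1:3, 2:1, 3:1, 5:1, 6:2. Sum = 10.
n = 7, so closeness = 6/10 = 3/5.

3/5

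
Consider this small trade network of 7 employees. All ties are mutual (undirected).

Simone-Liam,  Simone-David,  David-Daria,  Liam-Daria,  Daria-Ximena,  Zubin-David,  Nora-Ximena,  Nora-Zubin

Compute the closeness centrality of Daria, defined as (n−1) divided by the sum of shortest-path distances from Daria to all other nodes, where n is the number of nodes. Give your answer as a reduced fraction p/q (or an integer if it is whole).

2/3

Distances from Daria: David:1, Liam:1, Nora:2, Simone:2, Ximena:1, Zubin:2. Sum = 9.
n = 7, so closeness = 6/9 = 2/3.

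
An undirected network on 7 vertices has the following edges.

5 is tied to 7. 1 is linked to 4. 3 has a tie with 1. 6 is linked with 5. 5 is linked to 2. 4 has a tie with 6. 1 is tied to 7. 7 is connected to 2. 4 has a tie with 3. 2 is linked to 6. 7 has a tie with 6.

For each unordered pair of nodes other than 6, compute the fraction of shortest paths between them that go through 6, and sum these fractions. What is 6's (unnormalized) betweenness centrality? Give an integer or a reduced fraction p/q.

Pairs whose geodesics pass through 6 — 5–3: 1/2; 5–4: 1; 7–4: 1/2; 2–3: 1/2; 2–4: 1.
All other pairs contribute 0.
Summing the contributions gives betweenness(6) = 7/2.

7/2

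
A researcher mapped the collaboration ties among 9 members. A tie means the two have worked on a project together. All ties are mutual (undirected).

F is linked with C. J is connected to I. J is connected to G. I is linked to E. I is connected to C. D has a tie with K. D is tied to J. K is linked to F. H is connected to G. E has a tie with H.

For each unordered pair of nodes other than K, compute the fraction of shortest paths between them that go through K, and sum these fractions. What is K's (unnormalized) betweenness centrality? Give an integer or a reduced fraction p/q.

5/2

Pairs whose geodesics pass through K — D–C: 1/2; D–F: 1; J–F: 1/2; G–F: 1/2.
All other pairs contribute 0.
Summing the contributions gives betweenness(K) = 5/2.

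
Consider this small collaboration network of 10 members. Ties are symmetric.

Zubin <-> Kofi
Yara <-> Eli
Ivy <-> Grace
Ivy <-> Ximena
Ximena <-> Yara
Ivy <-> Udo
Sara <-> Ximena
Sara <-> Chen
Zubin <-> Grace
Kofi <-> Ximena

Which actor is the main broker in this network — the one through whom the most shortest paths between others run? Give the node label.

Unnormalized betweenness of each node: Chen:0, Eli:0, Grace:2, Ivy:13, Kofi:5, Sara:8, Udo:0, Ximena:26, Yara:8, Zubin:1.
Ximena has the largest value, 26, making it the main broker — the node through which the most shortest paths run.

Ximena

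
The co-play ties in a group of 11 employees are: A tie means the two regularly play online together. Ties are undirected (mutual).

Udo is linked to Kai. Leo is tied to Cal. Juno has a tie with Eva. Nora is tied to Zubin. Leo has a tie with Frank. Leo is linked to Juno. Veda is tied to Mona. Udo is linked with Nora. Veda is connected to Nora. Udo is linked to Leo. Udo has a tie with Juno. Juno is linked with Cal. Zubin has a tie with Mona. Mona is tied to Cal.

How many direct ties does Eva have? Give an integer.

Eva is directly tied to Juno. That is 1 neighbor, so the degree of Eva is 1.

1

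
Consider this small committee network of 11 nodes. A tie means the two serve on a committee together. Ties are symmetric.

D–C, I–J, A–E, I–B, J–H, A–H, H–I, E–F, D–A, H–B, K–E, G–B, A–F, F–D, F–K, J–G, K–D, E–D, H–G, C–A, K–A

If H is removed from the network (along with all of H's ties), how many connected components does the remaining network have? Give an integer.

Without H, the remaining ties split the others into: {B, G, I, J}; {A, C, D, E, F, K}.
That's 2 separate components.

2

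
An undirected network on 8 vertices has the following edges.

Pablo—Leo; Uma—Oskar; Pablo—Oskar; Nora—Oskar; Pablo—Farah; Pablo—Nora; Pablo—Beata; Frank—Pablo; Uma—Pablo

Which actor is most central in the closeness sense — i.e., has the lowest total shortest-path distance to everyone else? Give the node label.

Pablo

Farness (sum of distances to all others) for each node — Beata:13, Farah:13, Frank:13, Leo:13, Nora:12, Oskar:11, Pablo:7, Uma:12.
The smallest farness is 7, for Pablo, so Pablo has the highest closeness.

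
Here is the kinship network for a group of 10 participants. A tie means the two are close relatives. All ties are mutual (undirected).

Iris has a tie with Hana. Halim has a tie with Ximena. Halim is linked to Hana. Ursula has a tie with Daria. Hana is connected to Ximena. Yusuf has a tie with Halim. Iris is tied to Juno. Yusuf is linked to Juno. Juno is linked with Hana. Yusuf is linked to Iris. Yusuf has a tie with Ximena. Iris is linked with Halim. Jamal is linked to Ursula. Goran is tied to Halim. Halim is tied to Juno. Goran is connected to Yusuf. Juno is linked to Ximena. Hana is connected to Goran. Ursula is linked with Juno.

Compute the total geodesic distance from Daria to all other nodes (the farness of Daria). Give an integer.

24

Distances from Daria: Goran:4, Halim:3, Hana:3, Iris:3, Jamal:2, Juno:2, Ursula:1, Ximena:3, Yusuf:3.
Sum = 4 + 3 + 3 + 3 + 2 + 2 + 1 + 3 + 3 = 24.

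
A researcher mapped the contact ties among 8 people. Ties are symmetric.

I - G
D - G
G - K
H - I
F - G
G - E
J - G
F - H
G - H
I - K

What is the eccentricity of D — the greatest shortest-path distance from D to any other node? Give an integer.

Distances from D: E:2, F:2, G:1, H:2, I:2, J:2, K:2.
The largest is 2 (to E, K, F, I, J, and H), so the eccentricity of D is 2.

2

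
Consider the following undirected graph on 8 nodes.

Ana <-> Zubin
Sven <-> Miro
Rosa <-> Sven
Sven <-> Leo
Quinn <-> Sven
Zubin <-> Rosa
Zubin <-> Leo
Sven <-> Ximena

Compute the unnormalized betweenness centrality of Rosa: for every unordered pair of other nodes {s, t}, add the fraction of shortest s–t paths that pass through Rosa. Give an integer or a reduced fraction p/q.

4

Pairs whose geodesics pass through Rosa — Quinn–Zubin: 1/2; Quinn–Ana: 1/2; Sven–Zubin: 1/2; Sven–Ana: 1/2; Zubin–Miro: 1/2; Zubin–Ximena: 1/2; Miro–Ana: 1/2; Ximena–Ana: 1/2.
All other pairs contribute 0.
Summing the contributions gives betweenness(Rosa) = 4.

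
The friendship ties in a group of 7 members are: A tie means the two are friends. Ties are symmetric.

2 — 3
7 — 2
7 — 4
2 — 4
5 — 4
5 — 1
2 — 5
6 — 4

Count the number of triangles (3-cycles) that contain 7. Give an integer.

1

7's neighbors: 2 and 4.
Neighbor pairs that are themselves tied: 7–2–4. Each forms one triangle with 7, for 1 in total.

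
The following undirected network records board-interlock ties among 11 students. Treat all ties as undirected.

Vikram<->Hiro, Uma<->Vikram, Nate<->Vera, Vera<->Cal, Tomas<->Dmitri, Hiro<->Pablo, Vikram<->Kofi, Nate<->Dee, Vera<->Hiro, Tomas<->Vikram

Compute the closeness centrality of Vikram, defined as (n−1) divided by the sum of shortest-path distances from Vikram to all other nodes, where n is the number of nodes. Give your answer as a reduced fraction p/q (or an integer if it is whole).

1/2

Distances from Vikram: Cal:3, Dee:4, Dmitri:2, Hiro:1, Kofi:1, Nate:3, Pablo:2, Tomas:1, Uma:1, Vera:2. Sum = 20.
n = 11, so closeness = 10/20 = 1/2.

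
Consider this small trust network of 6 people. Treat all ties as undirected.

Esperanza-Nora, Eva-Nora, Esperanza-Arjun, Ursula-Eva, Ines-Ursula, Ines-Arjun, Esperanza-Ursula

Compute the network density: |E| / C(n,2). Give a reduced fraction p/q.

7/15

There are 7 edges and 6 nodes, so the maximum possible is C(6,2) = 15.
Density = 7/15.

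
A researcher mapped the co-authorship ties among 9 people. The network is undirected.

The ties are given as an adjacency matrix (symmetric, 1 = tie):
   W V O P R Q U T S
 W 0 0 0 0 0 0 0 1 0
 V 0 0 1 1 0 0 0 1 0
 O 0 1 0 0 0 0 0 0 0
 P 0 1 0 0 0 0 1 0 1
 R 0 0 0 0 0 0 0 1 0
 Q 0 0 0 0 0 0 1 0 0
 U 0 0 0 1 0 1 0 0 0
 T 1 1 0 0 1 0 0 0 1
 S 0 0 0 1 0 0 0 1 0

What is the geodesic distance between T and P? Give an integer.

2

One shortest route is T – S – P, which uses 2 edges, and T and P are not directly tied, so nothing shorter exists. So d(T,P) = 2.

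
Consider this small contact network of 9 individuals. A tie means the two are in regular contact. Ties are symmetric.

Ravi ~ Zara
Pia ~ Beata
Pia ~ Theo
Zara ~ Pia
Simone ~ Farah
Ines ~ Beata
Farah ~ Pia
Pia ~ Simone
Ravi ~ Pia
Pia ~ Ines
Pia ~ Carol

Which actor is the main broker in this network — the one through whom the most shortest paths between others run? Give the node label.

Pia

Unnormalized betweenness of each node: Beata:0, Carol:0, Farah:0, Ines:0, Pia:25, Ravi:0, Simone:0, Theo:0, Zara:0.
Pia has the largest value, 25, making it the main broker — the node through which the most shortest paths run.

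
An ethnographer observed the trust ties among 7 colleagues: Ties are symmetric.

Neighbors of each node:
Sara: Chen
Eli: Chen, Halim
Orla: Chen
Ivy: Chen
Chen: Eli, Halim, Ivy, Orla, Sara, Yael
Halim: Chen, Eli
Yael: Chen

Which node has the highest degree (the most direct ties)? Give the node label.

Chen

Degrees — Chen:6, Eli:2, Halim:2, Ivy:1, Orla:1, Sara:1, Yael:1.
The maximum is 6, attained only by Chen.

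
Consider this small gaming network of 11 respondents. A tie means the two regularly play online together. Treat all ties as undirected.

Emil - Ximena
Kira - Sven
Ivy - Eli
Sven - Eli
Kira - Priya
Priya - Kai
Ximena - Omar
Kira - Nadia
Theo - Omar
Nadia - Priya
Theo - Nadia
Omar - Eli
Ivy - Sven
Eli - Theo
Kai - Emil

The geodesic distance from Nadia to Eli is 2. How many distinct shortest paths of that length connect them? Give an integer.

The shortest distance is 2, and the only length-2 path is Nadia–Theo–Eli. So there is exactly 1 shortest path.

1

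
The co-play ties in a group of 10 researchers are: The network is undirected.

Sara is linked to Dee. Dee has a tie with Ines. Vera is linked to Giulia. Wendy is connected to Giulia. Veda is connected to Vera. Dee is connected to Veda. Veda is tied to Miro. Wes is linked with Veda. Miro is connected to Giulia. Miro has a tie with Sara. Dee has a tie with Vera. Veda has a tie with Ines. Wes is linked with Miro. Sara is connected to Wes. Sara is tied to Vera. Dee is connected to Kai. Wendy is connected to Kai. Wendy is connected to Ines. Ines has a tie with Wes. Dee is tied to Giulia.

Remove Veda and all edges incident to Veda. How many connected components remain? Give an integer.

1

Veda's neighbors (Dee, Ines, Miro, Vera, and Wes) remain reachable from one another through other ties, so the rest of the network stays in one piece.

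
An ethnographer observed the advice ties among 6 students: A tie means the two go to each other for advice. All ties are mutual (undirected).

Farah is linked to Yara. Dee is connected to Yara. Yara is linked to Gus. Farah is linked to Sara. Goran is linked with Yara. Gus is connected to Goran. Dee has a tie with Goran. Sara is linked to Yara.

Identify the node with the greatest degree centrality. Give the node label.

Yara

Degrees — Dee:2, Farah:2, Goran:3, Gus:2, Sara:2, Yara:5.
The maximum is 5, attained only by Yara.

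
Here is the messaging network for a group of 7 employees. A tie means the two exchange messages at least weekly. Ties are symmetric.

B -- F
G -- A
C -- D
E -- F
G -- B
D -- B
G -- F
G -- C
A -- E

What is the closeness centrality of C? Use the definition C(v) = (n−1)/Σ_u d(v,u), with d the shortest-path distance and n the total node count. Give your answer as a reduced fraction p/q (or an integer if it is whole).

6/11

Distances from C: A:2, B:2, D:1, E:3, F:2, G:1. Sum = 11.
n = 7, so closeness = 6/11.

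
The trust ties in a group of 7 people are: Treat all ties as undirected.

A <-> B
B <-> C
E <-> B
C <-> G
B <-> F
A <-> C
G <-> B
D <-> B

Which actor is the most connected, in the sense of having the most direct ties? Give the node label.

Degrees — A:2, B:6, C:3, D:1, E:1, F:1, G:2.
The maximum is 6, attained only by B.

B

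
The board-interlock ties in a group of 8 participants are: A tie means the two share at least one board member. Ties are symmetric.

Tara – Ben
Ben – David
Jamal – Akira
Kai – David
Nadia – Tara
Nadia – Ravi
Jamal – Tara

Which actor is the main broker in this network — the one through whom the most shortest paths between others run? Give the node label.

Tara

Unnormalized betweenness of each node: Akira:0, Ben:10, David:6, Jamal:6, Kai:0, Nadia:6, Ravi:0, Tara:16.
Tara has the largest value, 16, making it the main broker — the node through which the most shortest paths run.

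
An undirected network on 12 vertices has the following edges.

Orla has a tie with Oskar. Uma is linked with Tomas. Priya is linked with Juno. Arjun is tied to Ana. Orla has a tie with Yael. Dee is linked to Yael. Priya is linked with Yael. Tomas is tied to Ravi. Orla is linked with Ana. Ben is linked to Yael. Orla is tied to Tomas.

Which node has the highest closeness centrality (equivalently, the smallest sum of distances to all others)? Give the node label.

Farness (sum of distances to all others) for each node — Ana:27, Arjun:37, Ben:31, Dee:31, Juno:39, Orla:19, Oskar:29, Priya:29, Ravi:35, Tomas:25, Uma:35, Yael:21.
The smallest farness is 19, for Orla, so Orla has the highest closeness.

Orla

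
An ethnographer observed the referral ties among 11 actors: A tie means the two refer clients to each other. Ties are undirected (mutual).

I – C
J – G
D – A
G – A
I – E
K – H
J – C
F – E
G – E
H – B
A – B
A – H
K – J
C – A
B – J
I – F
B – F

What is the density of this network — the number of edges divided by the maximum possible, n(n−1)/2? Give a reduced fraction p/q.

17/55

There are 17 edges and 11 nodes, so the maximum possible is C(11,2) = 55.
Density = 17/55.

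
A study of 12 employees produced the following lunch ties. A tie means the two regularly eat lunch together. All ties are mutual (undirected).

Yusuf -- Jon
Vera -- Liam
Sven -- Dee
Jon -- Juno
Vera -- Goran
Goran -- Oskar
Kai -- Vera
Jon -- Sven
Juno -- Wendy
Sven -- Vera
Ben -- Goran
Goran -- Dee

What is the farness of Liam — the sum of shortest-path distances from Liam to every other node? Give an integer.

Distances from Liam: Ben:3, Dee:3, Goran:2, Jon:3, Juno:4, Kai:2, Oskar:3, Sven:2, Vera:1, Wendy:5, Yusuf:4.
Sum = 3 + 3 + 2 + 3 + 4 + 2 + 3 + 2 + 1 + 5 + 4 = 32.

32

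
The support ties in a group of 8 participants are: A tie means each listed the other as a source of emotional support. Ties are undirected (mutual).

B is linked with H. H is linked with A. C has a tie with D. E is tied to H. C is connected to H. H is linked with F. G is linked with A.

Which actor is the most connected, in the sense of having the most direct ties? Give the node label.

H

Degrees — A:2, B:1, C:2, D:1, E:1, F:1, G:1, H:5.
The maximum is 5, attained only by H.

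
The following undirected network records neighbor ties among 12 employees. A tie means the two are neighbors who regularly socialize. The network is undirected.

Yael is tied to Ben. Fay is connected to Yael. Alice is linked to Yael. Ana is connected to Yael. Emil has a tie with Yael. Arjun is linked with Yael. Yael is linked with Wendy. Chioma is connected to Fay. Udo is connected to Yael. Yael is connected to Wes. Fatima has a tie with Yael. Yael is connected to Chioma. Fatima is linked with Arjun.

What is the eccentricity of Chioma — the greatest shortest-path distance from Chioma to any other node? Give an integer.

Distances from Chioma: Alice:2, Ana:2, Arjun:2, Ben:2, Emil:2, Fatima:2, Fay:1, Udo:2, Wendy:2, Wes:2, Yael:1.
The largest is 2 (to Arjun, Wes, Wendy, Fatima, Ben, Emil, Ana, Udo, and Alice), so the eccentricity of Chioma is 2.

2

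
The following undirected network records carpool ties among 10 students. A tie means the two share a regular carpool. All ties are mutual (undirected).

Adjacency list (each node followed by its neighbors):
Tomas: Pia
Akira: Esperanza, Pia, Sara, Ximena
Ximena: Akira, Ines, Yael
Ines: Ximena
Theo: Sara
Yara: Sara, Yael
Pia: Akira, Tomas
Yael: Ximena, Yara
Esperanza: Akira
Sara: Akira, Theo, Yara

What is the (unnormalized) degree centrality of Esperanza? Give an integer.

1

Esperanza is directly tied to Akira. That is 1 neighbor, so the degree of Esperanza is 1.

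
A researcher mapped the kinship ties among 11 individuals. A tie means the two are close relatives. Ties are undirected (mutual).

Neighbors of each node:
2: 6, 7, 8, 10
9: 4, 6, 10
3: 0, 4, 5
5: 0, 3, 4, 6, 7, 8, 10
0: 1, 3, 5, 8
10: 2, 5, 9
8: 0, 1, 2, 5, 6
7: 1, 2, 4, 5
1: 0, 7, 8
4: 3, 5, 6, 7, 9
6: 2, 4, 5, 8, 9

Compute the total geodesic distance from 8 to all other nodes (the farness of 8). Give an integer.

Distances from 8: 0:1, 1:1, 2:1, 3:2, 4:2, 5:1, 6:1, 7:2, 9:2, 10:2.
Sum = 1 + 1 + 1 + 2 + 2 + 1 + 1 + 2 + 2 + 2 = 15.

15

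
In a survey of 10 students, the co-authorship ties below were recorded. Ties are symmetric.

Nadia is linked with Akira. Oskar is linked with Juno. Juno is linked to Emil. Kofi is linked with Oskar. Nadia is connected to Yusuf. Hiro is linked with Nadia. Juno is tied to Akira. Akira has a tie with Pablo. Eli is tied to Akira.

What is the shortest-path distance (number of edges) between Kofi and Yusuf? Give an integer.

One shortest route is Kofi – Oskar – Juno – Akira – Nadia – Yusuf, which uses 5 edges, and at distance 4 from Kofi we only reach {Eli, Nadia, Pablo}, which does not include Yusuf. So d(Kofi,Yusuf) = 5.

5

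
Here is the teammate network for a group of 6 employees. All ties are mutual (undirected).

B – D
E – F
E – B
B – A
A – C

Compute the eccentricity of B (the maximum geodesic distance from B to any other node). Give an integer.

Distances from B: A:1, C:2, D:1, E:1, F:2.
The largest is 2 (to C and F), so the eccentricity of B is 2.

2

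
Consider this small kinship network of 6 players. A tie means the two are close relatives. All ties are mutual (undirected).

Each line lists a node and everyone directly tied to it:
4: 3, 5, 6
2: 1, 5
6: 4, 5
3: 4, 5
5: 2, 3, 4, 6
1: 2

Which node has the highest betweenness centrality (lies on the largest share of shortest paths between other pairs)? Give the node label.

5

Unnormalized betweenness of each node: 1:0, 2:4, 3:0, 4:1/2, 5:13/2, 6:0.
5 has the largest value, 13/2, making it the main broker — the node through which the most shortest paths run.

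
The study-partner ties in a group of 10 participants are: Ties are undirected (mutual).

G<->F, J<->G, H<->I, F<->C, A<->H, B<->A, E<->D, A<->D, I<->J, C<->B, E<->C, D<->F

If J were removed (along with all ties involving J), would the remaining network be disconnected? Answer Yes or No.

No

Even without J, every remaining node can still reach every other (the residual graph is connected), so J is not a cut vertex.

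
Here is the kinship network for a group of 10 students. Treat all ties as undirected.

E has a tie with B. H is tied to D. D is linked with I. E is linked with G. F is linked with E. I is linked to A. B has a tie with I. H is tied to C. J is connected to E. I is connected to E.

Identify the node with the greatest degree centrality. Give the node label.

E

Degrees — A:1, B:2, C:1, D:2, E:5, F:1, G:1, H:2, I:4, J:1.
The maximum is 5, attained only by E.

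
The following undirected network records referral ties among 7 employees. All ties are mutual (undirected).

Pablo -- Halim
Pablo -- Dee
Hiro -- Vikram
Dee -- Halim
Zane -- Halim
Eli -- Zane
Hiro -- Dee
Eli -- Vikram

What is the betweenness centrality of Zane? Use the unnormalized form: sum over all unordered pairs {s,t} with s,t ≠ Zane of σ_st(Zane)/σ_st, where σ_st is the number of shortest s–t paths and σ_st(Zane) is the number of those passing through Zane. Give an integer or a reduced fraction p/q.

Pairs whose geodesics pass through Zane — Halim–Vikram: 1/2; Halim–Eli: 1; Pablo–Eli: 1; Dee–Eli: 1/2.
All other pairs contribute 0.
Summing the contributions gives betweenness(Zane) = 3.

3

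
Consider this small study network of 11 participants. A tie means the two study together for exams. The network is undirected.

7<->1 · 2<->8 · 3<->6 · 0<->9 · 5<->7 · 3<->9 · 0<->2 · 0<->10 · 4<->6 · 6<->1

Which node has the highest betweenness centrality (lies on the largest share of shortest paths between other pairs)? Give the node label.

6

Unnormalized betweenness of each node: 0:23, 1:16, 2:9, 3:25, 4:0, 5:0, 6:27, 7:9, 8:0, 9:24, 10:0.
6 has the largest value, 27, making it the main broker — the node through which the most shortest paths run.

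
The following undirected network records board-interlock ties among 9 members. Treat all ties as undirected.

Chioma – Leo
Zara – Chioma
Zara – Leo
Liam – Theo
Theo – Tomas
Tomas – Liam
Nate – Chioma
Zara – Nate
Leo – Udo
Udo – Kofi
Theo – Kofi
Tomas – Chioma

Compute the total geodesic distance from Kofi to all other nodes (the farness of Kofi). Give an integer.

18

Distances from Kofi: Chioma:3, Leo:2, Liam:2, Nate:4, Theo:1, Tomas:2, Udo:1, Zara:3.
Sum = 3 + 2 + 2 + 4 + 1 + 2 + 1 + 3 = 18.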